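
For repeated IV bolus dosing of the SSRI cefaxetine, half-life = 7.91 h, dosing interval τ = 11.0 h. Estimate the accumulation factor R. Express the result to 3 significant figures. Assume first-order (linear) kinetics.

1.62

k = ln2 / t½ = 0.693147 / 7.91 = 0.08763 h⁻¹
e^(−kτ) = e^(−0.08763 × 11.0) = 0.3814
Accumulation ratio R = 1 / (1 − e^(−kτ)) = 1 / (1 − 0.3814) = 1.617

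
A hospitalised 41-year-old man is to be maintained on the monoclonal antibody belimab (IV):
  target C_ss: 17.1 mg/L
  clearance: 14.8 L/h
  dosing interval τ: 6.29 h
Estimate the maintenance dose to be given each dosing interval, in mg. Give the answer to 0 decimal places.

At steady state, Dose/τ = Css × CL.
Dose = Css × CL × τ = 17.1 × 14.80 × 6.29 = 1592 mg

1592 mg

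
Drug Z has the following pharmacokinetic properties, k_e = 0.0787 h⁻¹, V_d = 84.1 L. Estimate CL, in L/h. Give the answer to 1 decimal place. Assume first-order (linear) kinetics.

6.6 L/h

CL = k × Vd = 0.0787 × 84.1 = 6.619 L/h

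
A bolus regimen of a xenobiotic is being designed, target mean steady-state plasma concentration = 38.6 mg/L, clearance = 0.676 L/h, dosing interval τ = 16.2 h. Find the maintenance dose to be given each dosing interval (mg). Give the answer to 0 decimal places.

423 mg

At steady state, Dose/τ = Css × CL.
Dose = Css × CL × τ = 38.6 × 0.6760 × 16.2 = 422.7 mg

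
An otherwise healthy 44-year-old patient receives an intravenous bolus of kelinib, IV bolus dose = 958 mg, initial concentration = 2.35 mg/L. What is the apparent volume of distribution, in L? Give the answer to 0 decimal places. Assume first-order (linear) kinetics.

408 L

Vd = Dose / C₀ = 958.0 / 2.35 = 407.7 L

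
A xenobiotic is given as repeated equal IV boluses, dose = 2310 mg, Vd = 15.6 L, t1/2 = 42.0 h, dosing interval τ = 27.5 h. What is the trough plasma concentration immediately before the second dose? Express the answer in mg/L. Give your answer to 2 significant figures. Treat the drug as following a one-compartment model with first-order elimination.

C₀ per dose = Dose / Vd = 2310 / 15.6 = 148.1 mg/L
k = ln2 / t½ = 0.693147 / 42.0 = 0.01650 h⁻¹
Fraction remaining after one interval: r = e^(−kτ) = e^(−0.01650 × 27.5) = 0.6352
Before dose 2, 1 dose has been given (aged 1τ).
C_trough = C₀ × r = 148.1 × 0.6352 = 94.07 mg/L

94 mg/L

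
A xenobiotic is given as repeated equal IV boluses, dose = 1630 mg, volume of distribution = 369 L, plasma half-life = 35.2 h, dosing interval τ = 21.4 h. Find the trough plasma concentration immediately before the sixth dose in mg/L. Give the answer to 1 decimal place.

C₀ per dose = Dose / Vd = 1630 / 369 = 4.417 mg/L
k = ln2 / t½ = 0.693147 / 35.2 = 0.01969 h⁻¹
Fraction remaining after one interval: r = e^(−kτ) = e^(−0.01969 × 21.4) = 0.6561
Before dose 6, 5 doses have been given (aged 1τ, 2τ, 3τ, 4τ, 5τ).
C_trough = C₀ × (r + r² + … + r^5) = C₀ × r(1−r^5)/(1−r)
        = 4.417 × 0.6561 × (1 − 0.1216) / (1 − 0.6561) = 7.402 mg/L

7.4 mg/L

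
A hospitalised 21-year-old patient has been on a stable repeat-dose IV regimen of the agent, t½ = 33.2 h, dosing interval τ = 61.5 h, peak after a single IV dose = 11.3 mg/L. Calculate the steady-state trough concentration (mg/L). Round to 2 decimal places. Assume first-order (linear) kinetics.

4.33 mg/L

k = ln2 / t½ = 0.693147 / 33.2 = 0.02088 h⁻¹
e^(−kτ) = e^(−0.02088 × 61.5) = 0.2769
Accumulation ratio R = 1 / (1 − e^(−kτ)) = 1 / (1 − 0.2769) = 1.383
Steady-state trough = C₀ × R × e^(−kτ) = 11.3 × 1.383 × 0.2769 = 4.327 mg/L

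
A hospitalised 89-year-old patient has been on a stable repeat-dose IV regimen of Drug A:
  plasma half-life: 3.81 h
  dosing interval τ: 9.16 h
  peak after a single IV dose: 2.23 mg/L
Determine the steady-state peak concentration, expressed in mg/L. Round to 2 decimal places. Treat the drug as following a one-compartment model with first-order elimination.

k = ln2 / t½ = 0.693147 / 3.81 = 0.1819 h⁻¹
e^(−kτ) = e^(−0.1819 × 9.16) = 0.1890
Accumulation ratio R = 1 / (1 − e^(−kτ)) = 1 / (1 − 0.1890) = 1.233
Steady-state peak = C₀ × R = 2.23 × 1.233 = 2.750 mg/L

2.75 mg/L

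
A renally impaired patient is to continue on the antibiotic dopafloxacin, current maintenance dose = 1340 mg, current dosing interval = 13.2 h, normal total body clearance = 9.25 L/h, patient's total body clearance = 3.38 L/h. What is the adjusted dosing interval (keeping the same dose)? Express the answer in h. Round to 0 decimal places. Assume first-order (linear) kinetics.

To keep the same average steady-state level, dosing rate must scale with clearance.
CL ratio = 3.38 / 9.25 = 0.3654
New interval (same dose) = 13.2 / 0.3654 = 36.12 h

36 h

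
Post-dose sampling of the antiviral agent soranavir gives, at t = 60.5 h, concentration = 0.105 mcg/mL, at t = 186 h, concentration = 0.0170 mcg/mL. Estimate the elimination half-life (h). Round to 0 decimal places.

k = ln(C₁/C₂) / (t₂ − t₁) = ln(0.105/0.0170) / (186 − 60.5)
  = 1.821 / 125.5 = 0.01451 h⁻¹
t½ = ln2 / k = 0.693147 / 0.01451 = 47.77 h

48 h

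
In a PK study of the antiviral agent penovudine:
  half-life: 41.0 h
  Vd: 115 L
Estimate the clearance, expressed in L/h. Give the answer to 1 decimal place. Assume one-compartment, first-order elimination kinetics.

1.9 L/h

k = ln2 / t½ = 0.693147 / 41.0 = 0.01691 h⁻¹
CL = k × Vd = 0.01691 × 115 = 1.945 L/h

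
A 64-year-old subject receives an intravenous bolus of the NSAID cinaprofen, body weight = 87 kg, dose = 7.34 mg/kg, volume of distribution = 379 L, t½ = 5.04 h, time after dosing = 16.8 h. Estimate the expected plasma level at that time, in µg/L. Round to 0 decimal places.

Total dose = 7.34 × 87 = 638.6 mg
C₀ = Dose / Vd = 638.6 / 379 = 1.685 mg/L
k = ln2 / t½ = 0.693147 / 5.04 = 0.1375 h⁻¹
C = C₀ · e^(−k·t) = 1.685 × e^(−0.1375 × 16.8)
  = 1.685 × 0.09926 = 0.1673 mg/L
Convert: 0.1673 mg/L × 1000 = 167.3 µg/L

167 µg/L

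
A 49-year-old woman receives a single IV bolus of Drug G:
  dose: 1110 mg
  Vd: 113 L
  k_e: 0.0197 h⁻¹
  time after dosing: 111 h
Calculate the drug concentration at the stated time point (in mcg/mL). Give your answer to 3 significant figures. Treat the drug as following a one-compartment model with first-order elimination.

C₀ = Dose / Vd = 1110 / 113 = 9.823 mg/L
C = C₀ · e^(−k·t) = 9.823 × e^(−0.01970 × 111)
  = 9.823 × 0.1123 = 1.103 mg/L
(1.103 mg/L = 1.103 mcg/mL)

1.10 mcg/mL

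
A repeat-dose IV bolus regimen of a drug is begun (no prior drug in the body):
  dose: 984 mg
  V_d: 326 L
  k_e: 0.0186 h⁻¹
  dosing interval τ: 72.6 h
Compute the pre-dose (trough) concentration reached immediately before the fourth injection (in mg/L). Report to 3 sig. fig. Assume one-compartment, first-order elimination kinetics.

1.04 mg/L

C₀ per dose = Dose / Vd = 984 / 326 = 3.018 mg/L
Fraction remaining after one interval: r = e^(−kτ) = e^(−0.01860 × 72.6) = 0.2591
Before dose 4, 3 doses have been given (aged 1τ, 2τ, 3τ).
C_trough = C₀ × (r + r² + … + r^3) = C₀ × r(1−r^3)/(1−r)
        = 3.018 × 0.2591 × (1 − 0.01739) / (1 − 0.2591) = 1.037 mg/L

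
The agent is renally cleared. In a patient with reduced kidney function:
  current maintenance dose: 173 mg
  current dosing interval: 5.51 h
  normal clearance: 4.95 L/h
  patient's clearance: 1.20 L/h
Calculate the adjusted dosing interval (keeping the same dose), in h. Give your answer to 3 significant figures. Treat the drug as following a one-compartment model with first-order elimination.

To keep the same average steady-state level, dosing rate must scale with clearance.
CL ratio = 1.20 / 4.95 = 0.2424
New interval (same dose) = 5.51 / 0.2424 = 22.73 h

22.7 h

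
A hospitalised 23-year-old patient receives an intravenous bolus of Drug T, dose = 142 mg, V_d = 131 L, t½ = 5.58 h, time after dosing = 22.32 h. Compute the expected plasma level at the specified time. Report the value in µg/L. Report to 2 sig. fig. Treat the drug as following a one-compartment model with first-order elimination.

68 µg/L

C₀ = Dose / Vd = 142.0 / 131 = 1.084 mg/L
k = ln2 / t½ = 0.693147 / 5.58 = 0.1242 h⁻¹
t / t½ = 22.32 / 5.58 = 4 half-lives
C = C₀ × (1/2)^4 = 1.084 × 0.06250 = 0.06775 mg/L
Convert: 0.06775 mg/L × 1000 = 67.75 µg/L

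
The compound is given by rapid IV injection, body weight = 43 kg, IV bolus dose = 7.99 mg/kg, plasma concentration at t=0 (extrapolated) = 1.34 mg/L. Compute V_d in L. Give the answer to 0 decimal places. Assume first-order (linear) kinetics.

256 L

Dose = 7.99 × 43 = 343.6 mg
Vd = Dose / C₀ = 343.6 / 1.34 = 256.4 L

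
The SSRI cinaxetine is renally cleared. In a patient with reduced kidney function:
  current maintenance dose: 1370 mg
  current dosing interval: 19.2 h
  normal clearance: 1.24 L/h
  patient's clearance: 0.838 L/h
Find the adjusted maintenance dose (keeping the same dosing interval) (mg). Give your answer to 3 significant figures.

926 mg

To keep the same average steady-state level, dosing rate must scale with clearance.
CL ratio = 0.838 / 1.24 = 0.6758
New dose (same interval) = 1370 × 0.6758 = 925.8 mg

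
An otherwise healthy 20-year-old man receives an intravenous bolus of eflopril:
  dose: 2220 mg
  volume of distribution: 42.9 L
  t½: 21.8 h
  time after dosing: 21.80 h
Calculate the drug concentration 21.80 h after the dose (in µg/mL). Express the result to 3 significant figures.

25.9 µg/mL

C₀ = Dose / Vd = 2220 / 42.9 = 51.75 mg/L
k = ln2 / t½ = 0.693147 / 21.8 = 0.03180 h⁻¹
t / t½ = 21.80 / 21.8 = 1 half-lives
C = C₀ × (1/2)^1 = 51.75 × 0.5000 = 25.88 mg/L
(25.88 mg/L = 25.88 µg/mL)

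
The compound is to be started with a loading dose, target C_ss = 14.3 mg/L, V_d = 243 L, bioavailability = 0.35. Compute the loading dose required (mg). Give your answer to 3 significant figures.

9930 mg

LD = Css × Vd / F = 14.3 × 243 / 0.35 = 9928 mg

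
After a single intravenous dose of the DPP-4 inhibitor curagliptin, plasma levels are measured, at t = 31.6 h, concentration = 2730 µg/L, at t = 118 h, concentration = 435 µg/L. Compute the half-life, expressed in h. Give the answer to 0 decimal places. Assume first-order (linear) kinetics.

33 h

k = ln(C₁/C₂) / (t₂ − t₁) = ln(2730/435) / (118 − 31.6)
  = 1.837 / 86.40 = 0.02126 h⁻¹
t½ = ln2 / k = 0.693147 / 0.02126 = 32.60 h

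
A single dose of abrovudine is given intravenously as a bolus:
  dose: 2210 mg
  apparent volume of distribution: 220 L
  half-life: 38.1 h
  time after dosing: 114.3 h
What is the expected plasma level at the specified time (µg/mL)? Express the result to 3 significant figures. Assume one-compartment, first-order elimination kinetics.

1.26 µg/mL

C₀ = Dose / Vd = 2210 / 220 = 10.05 mg/L
k = ln2 / t½ = 0.693147 / 38.1 = 0.01819 h⁻¹
t / t½ = 114.3 / 38.1 = 3 half-lives
C = C₀ × (1/2)^3 = 10.05 × 0.1250 = 1.256 mg/L
(1.256 mg/L = 1.256 µg/mL)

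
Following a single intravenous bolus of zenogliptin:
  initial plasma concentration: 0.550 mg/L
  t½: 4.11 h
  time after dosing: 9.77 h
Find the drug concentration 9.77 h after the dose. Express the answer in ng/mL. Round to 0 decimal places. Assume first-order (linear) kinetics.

106 ng/mL

k = ln2 / t½ = 0.693147 / 4.11 = 0.1686 h⁻¹
C = C₀ · e^(−k·t) = 0.5500 × e^(−0.1686 × 9.77)
  = 0.5500 × 0.1926 = 0.1059 mg/L
Convert: 0.1059 mg/L × 1000 = 105.9 ng/mL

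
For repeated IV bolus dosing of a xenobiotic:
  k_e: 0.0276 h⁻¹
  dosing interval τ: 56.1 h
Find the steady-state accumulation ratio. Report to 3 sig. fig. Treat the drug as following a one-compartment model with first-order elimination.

e^(−kτ) = e^(−0.02760 × 56.1) = 0.2126
Accumulation ratio R = 1 / (1 − e^(−kτ)) = 1 / (1 − 0.2126) = 1.270

1.27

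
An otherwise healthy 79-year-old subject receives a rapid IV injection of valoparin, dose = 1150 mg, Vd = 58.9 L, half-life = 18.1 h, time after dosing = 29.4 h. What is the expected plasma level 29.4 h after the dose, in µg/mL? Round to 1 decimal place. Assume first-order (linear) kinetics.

6.3 µg/mL

C₀ = Dose / Vd = 1150 / 58.9 = 19.52 mg/L
k = ln2 / t½ = 0.693147 / 18.1 = 0.03830 h⁻¹
C = C₀ · e^(−k·t) = 19.52 × e^(−0.03830 × 29.4)
  = 19.52 × 0.3243 = 6.330 mg/L
(6.330 mg/L = 6.330 µg/mL)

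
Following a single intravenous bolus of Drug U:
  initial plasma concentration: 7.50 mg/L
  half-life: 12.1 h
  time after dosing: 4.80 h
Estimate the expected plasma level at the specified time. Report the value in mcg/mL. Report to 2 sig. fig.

5.7 mcg/mL

k = ln2 / t½ = 0.693147 / 12.1 = 0.05728 h⁻¹
C = C₀ · e^(−k·t) = 7.500 × e^(−0.05728 × 4.80)
  = 7.500 × 0.7596 = 5.697 mg/L
(5.697 mg/L = 5.697 mcg/mL)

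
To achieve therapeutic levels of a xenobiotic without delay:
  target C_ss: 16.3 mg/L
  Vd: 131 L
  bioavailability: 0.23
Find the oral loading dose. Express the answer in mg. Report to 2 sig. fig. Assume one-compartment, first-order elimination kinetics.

LD = Css × Vd / F = 16.3 × 131 / 0.23 = 9284 mg

9300 mg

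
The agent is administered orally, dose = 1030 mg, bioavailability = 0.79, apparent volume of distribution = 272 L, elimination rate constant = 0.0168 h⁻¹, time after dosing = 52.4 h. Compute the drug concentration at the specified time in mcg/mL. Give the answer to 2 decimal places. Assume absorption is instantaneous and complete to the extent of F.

1.24 mcg/mL

Amount reaching circulation = F × Dose = 0.79 × 1030 = 813.7 mg
C₀ = F·Dose / Vd = 813.7 / 272 = 2.992 mg/L
C = C₀ · e^(−k·t) = 2.992 × e^(−0.01680 × 52.4)
  = 2.992 × 0.4147 = 1.241 mg/L
(1.241 mg/L = 1.241 mcg/mL)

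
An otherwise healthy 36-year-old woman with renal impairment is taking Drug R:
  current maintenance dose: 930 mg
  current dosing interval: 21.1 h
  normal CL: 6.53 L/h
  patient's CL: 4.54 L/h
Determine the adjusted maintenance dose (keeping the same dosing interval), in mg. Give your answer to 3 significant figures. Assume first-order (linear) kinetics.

To keep the same average steady-state level, dosing rate must scale with clearance.
CL ratio = 4.54 / 6.53 = 0.6953
New dose (same interval) = 930 × 0.6953 = 646.6 mg

647 mg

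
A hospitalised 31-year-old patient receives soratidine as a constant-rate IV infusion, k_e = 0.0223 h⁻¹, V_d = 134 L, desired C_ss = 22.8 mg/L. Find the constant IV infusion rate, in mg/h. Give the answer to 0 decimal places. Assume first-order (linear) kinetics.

68 mg/h

CL = k × Vd = 0.02230 × 134 = 2.988 L/h
At steady state, infusion rate R₀ = Css × CL = 22.8 × 2.988 = 68.13 mg/h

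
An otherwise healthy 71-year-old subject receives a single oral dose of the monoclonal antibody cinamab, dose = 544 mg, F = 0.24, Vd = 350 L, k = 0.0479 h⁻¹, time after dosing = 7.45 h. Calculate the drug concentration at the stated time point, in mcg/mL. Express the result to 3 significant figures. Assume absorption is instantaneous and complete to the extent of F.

0.261 mcg/mL

Amount reaching circulation = F × Dose = 0.24 × 544.0 = 130.6 mg
C₀ = F·Dose / Vd = 130.6 / 350 = 0.3731 mg/L
C = C₀ · e^(−k·t) = 0.3731 × e^(−0.04790 × 7.45)
  = 0.3731 × 0.6999 = 0.2611 mg/L
(0.2611 mg/L = 0.2611 mcg/mL)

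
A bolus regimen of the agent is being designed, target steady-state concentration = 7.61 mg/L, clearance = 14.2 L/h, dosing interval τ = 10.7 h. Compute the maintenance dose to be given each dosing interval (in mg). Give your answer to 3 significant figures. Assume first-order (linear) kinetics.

At steady state, Dose/τ = Css × CL.
Dose = Css × CL × τ = 7.61 × 14.20 × 10.7 = 1156 mg

1160 mg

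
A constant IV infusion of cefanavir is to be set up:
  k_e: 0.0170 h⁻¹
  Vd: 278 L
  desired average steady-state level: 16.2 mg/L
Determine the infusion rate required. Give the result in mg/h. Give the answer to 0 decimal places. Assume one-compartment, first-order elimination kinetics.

77 mg/h

CL = k × Vd = 0.01700 × 278 = 4.726 L/h
At steady state, infusion rate R₀ = Css × CL = 16.2 × 4.726 = 76.56 mg/h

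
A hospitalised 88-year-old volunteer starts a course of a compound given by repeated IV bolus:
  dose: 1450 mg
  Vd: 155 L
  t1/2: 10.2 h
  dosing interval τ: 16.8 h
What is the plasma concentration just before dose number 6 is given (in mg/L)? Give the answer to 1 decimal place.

4.4 mg/L

C₀ per dose = Dose / Vd = 1450 / 155 = 9.355 mg/L
k = ln2 / t½ = 0.693147 / 10.2 = 0.06796 h⁻¹
Fraction remaining after one interval: r = e^(−kτ) = e^(−0.06796 × 16.8) = 0.3193
Before dose 6, 5 doses have been given (aged 1τ, 2τ, 3τ, 4τ, 5τ).
C_trough = C₀ × (r + r² + … + r^5) = C₀ × r(1−r^5)/(1−r)
        = 9.355 × 0.3193 × (1 − 0.003319) / (1 − 0.3193) = 4.374 mg/L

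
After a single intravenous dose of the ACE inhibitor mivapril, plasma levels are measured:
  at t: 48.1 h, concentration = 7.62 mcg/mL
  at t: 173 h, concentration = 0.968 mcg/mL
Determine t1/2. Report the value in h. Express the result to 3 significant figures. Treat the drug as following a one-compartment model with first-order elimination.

k = ln(C₁/C₂) / (t₂ − t₁) = ln(7.62/0.968) / (173 − 48.1)
  = 2.063 / 124.9 = 0.01652 h⁻¹
t½ = ln2 / k = 0.693147 / 0.01652 = 41.96 h

42.0 h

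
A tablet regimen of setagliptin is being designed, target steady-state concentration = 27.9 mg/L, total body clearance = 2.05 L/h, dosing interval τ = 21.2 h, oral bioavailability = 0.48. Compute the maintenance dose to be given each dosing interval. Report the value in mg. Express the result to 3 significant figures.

2530 mg

At steady state, F × (Dose/τ) = Css × CL.
Dose = Css × CL × τ / F = 27.9 × 2.050 × 21.2 / 0.48 = 2526 mg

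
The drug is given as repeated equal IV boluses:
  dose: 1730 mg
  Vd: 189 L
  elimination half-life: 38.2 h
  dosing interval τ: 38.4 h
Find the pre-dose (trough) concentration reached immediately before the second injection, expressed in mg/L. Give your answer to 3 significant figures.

C₀ per dose = Dose / Vd = 1730 / 189 = 9.153 mg/L
k = ln2 / t½ = 0.693147 / 38.2 = 0.01815 h⁻¹
Fraction remaining after one interval: r = e^(−kτ) = e^(−0.01815 × 38.4) = 0.4981
Before dose 2, 1 dose has been given (aged 1τ).
C_trough = C₀ × r = 9.153 × 0.4981 = 4.559 mg/L

4.56 mg/L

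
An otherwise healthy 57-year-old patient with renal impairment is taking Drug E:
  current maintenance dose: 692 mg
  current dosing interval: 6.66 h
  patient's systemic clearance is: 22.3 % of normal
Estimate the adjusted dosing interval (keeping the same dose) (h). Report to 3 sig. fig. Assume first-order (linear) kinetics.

29.9 h

To keep the same average steady-state level, dosing rate must scale with clearance.
CL ratio = 22.3 / 100 = 0.2230
New interval (same dose) = 6.66 / 0.2230 = 29.87 h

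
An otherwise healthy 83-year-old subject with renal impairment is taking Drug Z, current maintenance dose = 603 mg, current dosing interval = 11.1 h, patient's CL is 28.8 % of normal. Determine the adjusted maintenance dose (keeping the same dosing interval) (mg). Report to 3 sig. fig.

To keep the same average steady-state level, dosing rate must scale with clearance.
CL ratio = 28.8 / 100 = 0.2880
New dose (same interval) = 603 × 0.2880 = 173.7 mg

174 mg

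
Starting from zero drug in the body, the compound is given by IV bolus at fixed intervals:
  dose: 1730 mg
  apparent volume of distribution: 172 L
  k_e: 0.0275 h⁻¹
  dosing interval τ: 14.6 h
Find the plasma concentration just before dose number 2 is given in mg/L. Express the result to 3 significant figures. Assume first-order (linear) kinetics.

6.73 mg/L

C₀ per dose = Dose / Vd = 1730 / 172 = 10.06 mg/L
Fraction remaining after one interval: r = e^(−kτ) = e^(−0.02750 × 14.6) = 0.6693
Before dose 2, 1 dose has been given (aged 1τ).
C_trough = C₀ × r = 10.06 × 0.6693 = 6.733 mg/L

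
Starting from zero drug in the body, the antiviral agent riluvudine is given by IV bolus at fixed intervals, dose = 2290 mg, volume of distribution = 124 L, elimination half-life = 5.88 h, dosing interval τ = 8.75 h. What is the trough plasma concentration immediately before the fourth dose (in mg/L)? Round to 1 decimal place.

C₀ per dose = Dose / Vd = 2290 / 124 = 18.47 mg/L
k = ln2 / t½ = 0.693147 / 5.88 = 0.1179 h⁻¹
Fraction remaining after one interval: r = e^(−kτ) = e^(−0.1179 × 8.75) = 0.3564
Before dose 4, 3 doses have been given (aged 1τ, 2τ, 3τ).
C_trough = C₀ × (r + r² + … + r^3) = C₀ × r(1−r^3)/(1−r)
        = 18.47 × 0.3564 × (1 − 0.04527) / (1 − 0.3564) = 9.765 mg/L

9.8 mg/L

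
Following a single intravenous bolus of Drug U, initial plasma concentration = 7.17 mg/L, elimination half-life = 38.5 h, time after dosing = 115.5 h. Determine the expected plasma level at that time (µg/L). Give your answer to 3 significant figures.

k = ln2 / t½ = 0.693147 / 38.5 = 0.01800 h⁻¹
t / t½ = 115.5 / 38.5 = 3 half-lives
C = C₀ × (1/2)^3 = 7.170 × 0.1250 = 0.8963 mg/L
Convert: 0.8963 mg/L × 1000 = 896.3 µg/L

896 µg/L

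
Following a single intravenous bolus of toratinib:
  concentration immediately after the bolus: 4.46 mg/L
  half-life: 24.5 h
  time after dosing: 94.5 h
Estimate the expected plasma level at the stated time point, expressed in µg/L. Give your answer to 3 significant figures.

308 µg/L

k = ln2 / t½ = 0.693147 / 24.5 = 0.02829 h⁻¹
C = C₀ · e^(−k·t) = 4.460 × e^(−0.02829 × 94.5)
  = 4.460 × 0.06902 = 0.3078 mg/L
Convert: 0.3078 mg/L × 1000 = 307.8 µg/L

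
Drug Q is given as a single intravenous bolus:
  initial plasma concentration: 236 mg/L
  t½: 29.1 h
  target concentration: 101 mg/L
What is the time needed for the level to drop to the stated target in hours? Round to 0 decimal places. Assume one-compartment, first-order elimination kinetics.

36 h

k = ln2 / t½ = 0.693147 / 29.1 = 0.02382 h⁻¹
t = ln(C₀ / C) / k = ln(236.0 / 101) / 0.02382
  = ln(2.337) / 0.02382 = 0.8489 / 0.02382 = 35.64 h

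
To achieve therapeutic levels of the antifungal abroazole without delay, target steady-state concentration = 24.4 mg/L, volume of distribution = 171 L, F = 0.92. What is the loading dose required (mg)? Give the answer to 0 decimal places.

4535 mg

LD = Css × Vd / F = 24.4 × 171 / 0.92 = 4535 mg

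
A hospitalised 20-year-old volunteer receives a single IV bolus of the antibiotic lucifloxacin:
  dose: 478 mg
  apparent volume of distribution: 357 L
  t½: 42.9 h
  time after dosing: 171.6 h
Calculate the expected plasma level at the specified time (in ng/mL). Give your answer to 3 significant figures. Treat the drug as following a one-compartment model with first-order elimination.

C₀ = Dose / Vd = 478.0 / 357 = 1.339 mg/L
k = ln2 / t½ = 0.693147 / 42.9 = 0.01616 h⁻¹
t / t½ = 171.6 / 42.9 = 4 half-lives
C = C₀ × (1/2)^4 = 1.339 × 0.06250 = 0.08369 mg/L
Convert: 0.08369 mg/L × 1000 = 83.69 ng/mL

83.7 ng/mL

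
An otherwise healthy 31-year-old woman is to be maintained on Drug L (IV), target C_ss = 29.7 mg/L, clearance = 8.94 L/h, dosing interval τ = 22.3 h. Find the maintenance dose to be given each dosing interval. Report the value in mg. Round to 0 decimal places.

At steady state, Dose/τ = Css × CL.
Dose = Css × CL × τ = 29.7 × 8.940 × 22.3 = 5921 mg

5921 mg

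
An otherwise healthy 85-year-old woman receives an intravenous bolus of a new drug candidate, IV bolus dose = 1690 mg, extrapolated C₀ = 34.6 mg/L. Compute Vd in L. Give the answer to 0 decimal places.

49 L

Vd = Dose / C₀ = 1690 / 34.6 = 48.84 L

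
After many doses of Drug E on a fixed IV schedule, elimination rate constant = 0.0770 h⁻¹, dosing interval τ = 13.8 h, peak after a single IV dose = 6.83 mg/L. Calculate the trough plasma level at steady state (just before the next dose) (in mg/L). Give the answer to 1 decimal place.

3.6 mg/L

e^(−kτ) = e^(−0.07700 × 13.8) = 0.3456
Accumulation ratio R = 1 / (1 − e^(−kτ)) = 1 / (1 − 0.3456) = 1.528
Steady-state trough = C₀ × R × e^(−kτ) = 6.83 × 1.528 × 0.3456 = 3.607 mg/L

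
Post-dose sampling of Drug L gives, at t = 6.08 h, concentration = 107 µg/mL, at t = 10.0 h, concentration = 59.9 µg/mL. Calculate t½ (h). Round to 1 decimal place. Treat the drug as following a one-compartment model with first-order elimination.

k = ln(C₁/C₂) / (t₂ − t₁) = ln(107/59.9) / (10.0 − 6.08)
  = 0.5802 / 3.920 = 0.1480 h⁻¹
t½ = ln2 / k = 0.693147 / 0.1480 = 4.683 h

4.7 h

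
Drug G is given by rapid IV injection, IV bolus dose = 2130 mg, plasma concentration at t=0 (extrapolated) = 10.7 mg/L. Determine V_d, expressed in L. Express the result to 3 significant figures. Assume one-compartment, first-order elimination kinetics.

Vd = Dose / C₀ = 2130 / 10.7 = 199.1 L

199 L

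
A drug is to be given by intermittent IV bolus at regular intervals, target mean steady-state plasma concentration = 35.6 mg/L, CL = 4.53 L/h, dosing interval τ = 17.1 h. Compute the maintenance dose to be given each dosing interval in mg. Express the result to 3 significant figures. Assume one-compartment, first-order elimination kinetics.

At steady state, Dose/τ = Css × CL.
Dose = Css × CL × τ = 35.6 × 4.530 × 17.1 = 2758 mg

2760 mg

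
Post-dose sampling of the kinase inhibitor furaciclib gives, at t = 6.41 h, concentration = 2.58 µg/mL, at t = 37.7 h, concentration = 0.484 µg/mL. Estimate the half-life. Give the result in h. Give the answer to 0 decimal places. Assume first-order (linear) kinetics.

13 h

k = ln(C₁/C₂) / (t₂ − t₁) = ln(2.58/0.484) / (37.7 − 6.41)
  = 1.673 / 31.29 = 0.05347 h⁻¹
t½ = ln2 / k = 0.693147 / 0.05347 = 12.96 h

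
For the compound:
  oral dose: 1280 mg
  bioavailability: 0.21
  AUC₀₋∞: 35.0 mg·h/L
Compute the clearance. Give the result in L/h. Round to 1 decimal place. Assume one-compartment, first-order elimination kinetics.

7.7 L/h

CL = F·Dose / AUC = 0.21 × 1280 / 35.0 = 7.680 L/h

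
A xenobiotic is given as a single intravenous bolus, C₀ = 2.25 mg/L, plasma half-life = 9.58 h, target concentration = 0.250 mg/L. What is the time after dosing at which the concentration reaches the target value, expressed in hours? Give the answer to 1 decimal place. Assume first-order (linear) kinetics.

30.4 h

k = ln2 / t½ = 0.693147 / 9.58 = 0.07235 h⁻¹
t = ln(C₀ / C) / k = ln(2.250 / 0.250) / 0.07235
  = ln(9.000) / 0.07235 = 2.197 / 0.07235 = 30.37 h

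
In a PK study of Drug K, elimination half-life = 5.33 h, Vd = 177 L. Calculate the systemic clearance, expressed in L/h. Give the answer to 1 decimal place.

23.0 L/h

k = ln2 / t½ = 0.693147 / 5.33 = 0.1300 h⁻¹
CL = k × Vd = 0.1300 × 177 = 23.01 L/h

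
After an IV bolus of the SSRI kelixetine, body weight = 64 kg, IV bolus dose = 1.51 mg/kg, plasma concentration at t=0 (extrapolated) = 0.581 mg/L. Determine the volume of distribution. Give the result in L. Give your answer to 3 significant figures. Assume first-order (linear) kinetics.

166 L

Dose = 1.51 × 64 = 96.64 mg
Vd = Dose / C₀ = 96.64 / 0.581 = 166.3 L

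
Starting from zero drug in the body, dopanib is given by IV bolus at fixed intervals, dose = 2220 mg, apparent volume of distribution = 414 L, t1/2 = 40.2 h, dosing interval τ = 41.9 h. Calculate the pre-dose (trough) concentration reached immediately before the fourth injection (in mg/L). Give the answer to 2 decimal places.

4.48 mg/L

C₀ per dose = Dose / Vd = 2220 / 414 = 5.362 mg/L
k = ln2 / t½ = 0.693147 / 40.2 = 0.01724 h⁻¹
Fraction remaining after one interval: r = e^(−kτ) = e^(−0.01724 × 41.9) = 0.4856
Before dose 4, 3 doses have been given (aged 1τ, 2τ, 3τ).
C_trough = C₀ × (r + r² + … + r^3) = C₀ × r(1−r^3)/(1−r)
        = 5.362 × 0.4856 × (1 − 0.1145) / (1 − 0.4856) = 4.482 mg/L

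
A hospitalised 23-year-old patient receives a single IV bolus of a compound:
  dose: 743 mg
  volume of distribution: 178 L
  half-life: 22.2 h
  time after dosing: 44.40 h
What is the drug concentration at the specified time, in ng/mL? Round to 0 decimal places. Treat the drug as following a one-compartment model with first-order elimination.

C₀ = Dose / Vd = 743.0 / 178 = 4.174 mg/L
k = ln2 / t½ = 0.693147 / 22.2 = 0.03122 h⁻¹
t / t½ = 44.40 / 22.2 = 2 half-lives
C = C₀ × (1/2)^2 = 4.174 × 0.2500 = 1.044 mg/L
Convert: 1.044 mg/L × 1000 = 1044 ng/mL

1044 ng/mL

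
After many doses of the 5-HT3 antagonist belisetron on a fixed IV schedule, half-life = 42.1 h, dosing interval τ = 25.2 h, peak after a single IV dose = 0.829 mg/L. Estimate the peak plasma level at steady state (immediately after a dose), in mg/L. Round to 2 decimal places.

2.44 mg/L

k = ln2 / t½ = 0.693147 / 42.1 = 0.01646 h⁻¹
e^(−kτ) = e^(−0.01646 × 25.2) = 0.6605
Accumulation ratio R = 1 / (1 − e^(−kτ)) = 1 / (1 − 0.6605) = 2.946
Steady-state peak = C₀ × R = 0.829 × 2.946 = 2.442 mg/L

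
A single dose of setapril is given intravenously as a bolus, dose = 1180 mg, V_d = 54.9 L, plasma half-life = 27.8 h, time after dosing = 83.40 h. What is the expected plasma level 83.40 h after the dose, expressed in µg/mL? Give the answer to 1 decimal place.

C₀ = Dose / Vd = 1180 / 54.9 = 21.49 mg/L
k = ln2 / t½ = 0.693147 / 27.8 = 0.02493 h⁻¹
t / t½ = 83.40 / 27.8 = 3 half-lives
C = C₀ × (1/2)^3 = 21.49 × 0.1250 = 2.686 mg/L
(2.686 mg/L = 2.686 µg/mL)

2.7 µg/mL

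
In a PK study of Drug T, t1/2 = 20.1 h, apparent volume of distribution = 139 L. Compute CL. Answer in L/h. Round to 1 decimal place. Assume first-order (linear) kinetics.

4.8 L/h

k = ln2 / t½ = 0.693147 / 20.1 = 0.03448 h⁻¹
CL = k × Vd = 0.03448 × 139 = 4.793 L/h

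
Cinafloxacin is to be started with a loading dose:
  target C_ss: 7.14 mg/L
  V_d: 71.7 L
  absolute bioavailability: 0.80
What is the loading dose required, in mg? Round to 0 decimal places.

640 mg

LD = Css × Vd / F = 7.14 × 71.7 / 0.80 = 639.9 mg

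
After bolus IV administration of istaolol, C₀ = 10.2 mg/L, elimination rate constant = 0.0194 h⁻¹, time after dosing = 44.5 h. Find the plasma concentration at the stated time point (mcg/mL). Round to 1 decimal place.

4.3 mcg/mL

C = C₀ · e^(−k·t) = 10.20 × e^(−0.01940 × 44.5)
  = 10.20 × 0.4218 = 4.302 mg/L
(4.302 mg/L = 4.302 mcg/mL)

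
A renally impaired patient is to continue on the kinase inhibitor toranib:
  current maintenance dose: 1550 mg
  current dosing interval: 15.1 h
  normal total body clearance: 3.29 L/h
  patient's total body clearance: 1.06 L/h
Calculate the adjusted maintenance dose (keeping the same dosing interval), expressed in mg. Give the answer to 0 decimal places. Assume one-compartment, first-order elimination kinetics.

To keep the same average steady-state level, dosing rate must scale with clearance.
CL ratio = 1.06 / 3.29 = 0.3222
New dose (same interval) = 1550 × 0.3222 = 499.4 mg

499 mg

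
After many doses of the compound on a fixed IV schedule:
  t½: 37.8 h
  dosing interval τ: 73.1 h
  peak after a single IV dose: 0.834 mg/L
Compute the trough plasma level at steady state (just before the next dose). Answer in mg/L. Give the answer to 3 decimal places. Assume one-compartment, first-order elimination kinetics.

0.296 mg/L

k = ln2 / t½ = 0.693147 / 37.8 = 0.01834 h⁻¹
e^(−kτ) = e^(−0.01834 × 73.1) = 0.2617
Accumulation ratio R = 1 / (1 − e^(−kτ)) = 1 / (1 − 0.2617) = 1.354
Steady-state trough = C₀ × R × e^(−kτ) = 0.834 × 1.354 × 0.2617 = 0.2955 mg/L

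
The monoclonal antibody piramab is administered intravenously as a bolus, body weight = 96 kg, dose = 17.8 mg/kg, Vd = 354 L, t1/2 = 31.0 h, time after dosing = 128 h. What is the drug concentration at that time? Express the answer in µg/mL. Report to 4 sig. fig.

Total dose = 17.8 × 96 = 1709 mg
C₀ = Dose / Vd = 1709 / 354 = 4.828 mg/L
k = ln2 / t½ = 0.693147 / 31.0 = 0.02236 h⁻¹
C = C₀ · e^(−k·t) = 4.828 × e^(−0.02236 × 128)
  = 4.828 × 0.05715 = 0.2759 mg/L
(0.2759 mg/L = 0.2759 µg/mL)

0.2759 µg/mL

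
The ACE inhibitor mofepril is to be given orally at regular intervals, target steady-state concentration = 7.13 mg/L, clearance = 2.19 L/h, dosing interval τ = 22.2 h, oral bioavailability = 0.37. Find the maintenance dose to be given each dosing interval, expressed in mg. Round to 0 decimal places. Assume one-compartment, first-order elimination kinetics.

937 mg

At steady state, F × (Dose/τ) = Css × CL.
Dose = Css × CL × τ / F = 7.13 × 2.190 × 22.2 / 0.37 = 936.9 mg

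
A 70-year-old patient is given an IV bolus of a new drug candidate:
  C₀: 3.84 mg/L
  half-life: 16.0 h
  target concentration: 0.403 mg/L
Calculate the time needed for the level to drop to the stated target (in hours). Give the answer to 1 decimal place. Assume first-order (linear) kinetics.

52.0 h

k = ln2 / t½ = 0.693147 / 16.0 = 0.04332 h⁻¹
t = ln(C₀ / C) / k = ln(3.840 / 0.403) / 0.04332
  = ln(9.529) / 0.04332 = 2.254 / 0.04332 = 52.03 h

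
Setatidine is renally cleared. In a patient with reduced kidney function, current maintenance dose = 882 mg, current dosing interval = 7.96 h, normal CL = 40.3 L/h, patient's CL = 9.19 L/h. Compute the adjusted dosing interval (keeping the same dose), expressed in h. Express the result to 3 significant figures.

34.9 h

To keep the same average steady-state level, dosing rate must scale with clearance.
CL ratio = 9.19 / 40.3 = 0.2280
New interval (same dose) = 7.96 / 0.2280 = 34.91 h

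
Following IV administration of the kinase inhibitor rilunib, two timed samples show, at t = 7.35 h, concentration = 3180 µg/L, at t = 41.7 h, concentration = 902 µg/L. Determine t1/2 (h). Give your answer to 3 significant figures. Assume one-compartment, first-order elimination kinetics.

k = ln(C₁/C₂) / (t₂ − t₁) = ln(3180/902) / (41.7 − 7.35)
  = 1.260 / 34.35 = 0.03668 h⁻¹
t½ = ln2 / k = 0.693147 / 0.03668 = 18.90 h

18.9 h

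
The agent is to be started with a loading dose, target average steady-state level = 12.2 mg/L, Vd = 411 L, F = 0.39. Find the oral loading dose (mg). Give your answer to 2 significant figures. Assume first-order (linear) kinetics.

LD = Css × Vd / F = 12.2 × 411 / 0.39 = 12860 mg

13000 mg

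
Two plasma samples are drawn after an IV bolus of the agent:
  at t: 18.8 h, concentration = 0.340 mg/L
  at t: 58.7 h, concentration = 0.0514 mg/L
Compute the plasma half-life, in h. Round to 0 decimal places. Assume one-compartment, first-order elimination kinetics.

k = ln(C₁/C₂) / (t₂ − t₁) = ln(0.340/0.0514) / (58.7 − 18.8)
  = 1.889 / 39.90 = 0.04734 h⁻¹
t½ = ln2 / k = 0.693147 / 0.04734 = 14.64 h

15 h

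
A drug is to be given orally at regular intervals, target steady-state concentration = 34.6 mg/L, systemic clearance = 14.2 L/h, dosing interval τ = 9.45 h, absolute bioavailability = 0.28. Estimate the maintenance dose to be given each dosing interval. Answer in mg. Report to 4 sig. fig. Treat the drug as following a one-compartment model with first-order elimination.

At steady state, F × (Dose/τ) = Css × CL.
Dose = Css × CL × τ / F = 34.6 × 14.20 × 9.45 / 0.28 = 16580 mg

16580 mg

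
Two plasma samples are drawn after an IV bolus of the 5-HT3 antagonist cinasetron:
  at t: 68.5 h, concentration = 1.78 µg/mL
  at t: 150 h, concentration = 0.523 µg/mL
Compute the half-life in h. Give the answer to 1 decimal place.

k = ln(C₁/C₂) / (t₂ − t₁) = ln(1.78/0.523) / (150 − 68.5)
  = 1.225 / 81.50 = 0.01503 h⁻¹
t½ = ln2 / k = 0.693147 / 0.01503 = 46.12 h

46.1 h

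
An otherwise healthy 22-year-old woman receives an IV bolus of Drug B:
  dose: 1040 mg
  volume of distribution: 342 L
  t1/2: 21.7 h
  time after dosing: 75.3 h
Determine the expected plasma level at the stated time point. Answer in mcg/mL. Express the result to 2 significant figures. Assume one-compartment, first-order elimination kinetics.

0.27 mcg/mL

C₀ = Dose / Vd = 1040 / 342 = 3.041 mg/L
k = ln2 / t½ = 0.693147 / 21.7 = 0.03194 h⁻¹
C = C₀ · e^(−k·t) = 3.041 × e^(−0.03194 × 75.3)
  = 3.041 × 0.09026 = 0.2745 mg/L
(0.2745 mg/L = 0.2745 mcg/mL)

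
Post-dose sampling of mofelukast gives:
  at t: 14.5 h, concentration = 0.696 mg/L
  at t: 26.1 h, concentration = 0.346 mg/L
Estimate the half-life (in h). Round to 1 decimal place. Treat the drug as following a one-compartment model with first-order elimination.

k = ln(C₁/C₂) / (t₂ − t₁) = ln(0.696/0.346) / (26.1 − 14.5)
  = 0.6989 / 11.60 = 0.06025 h⁻¹
t½ = ln2 / k = 0.693147 / 0.06025 = 11.50 h

11.5 h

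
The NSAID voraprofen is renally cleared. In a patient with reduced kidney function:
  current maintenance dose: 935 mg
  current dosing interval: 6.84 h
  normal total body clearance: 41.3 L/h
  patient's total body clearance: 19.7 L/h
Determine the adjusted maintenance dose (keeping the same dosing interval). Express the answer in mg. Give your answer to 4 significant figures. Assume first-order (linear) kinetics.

To keep the same average steady-state level, dosing rate must scale with clearance.
CL ratio = 19.7 / 41.3 = 0.4770
New dose (same interval) = 935 × 0.4770 = 446.0 mg

446.0 mg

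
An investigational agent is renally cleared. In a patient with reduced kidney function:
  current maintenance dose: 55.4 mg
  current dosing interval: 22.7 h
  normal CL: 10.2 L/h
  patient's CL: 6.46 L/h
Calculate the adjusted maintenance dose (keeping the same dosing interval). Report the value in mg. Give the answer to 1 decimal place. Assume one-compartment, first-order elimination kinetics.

35.1 mg

To keep the same average steady-state level, dosing rate must scale with clearance.
CL ratio = 6.46 / 10.2 = 0.6333
New dose (same interval) = 55.4 × 0.6333 = 35.08 mg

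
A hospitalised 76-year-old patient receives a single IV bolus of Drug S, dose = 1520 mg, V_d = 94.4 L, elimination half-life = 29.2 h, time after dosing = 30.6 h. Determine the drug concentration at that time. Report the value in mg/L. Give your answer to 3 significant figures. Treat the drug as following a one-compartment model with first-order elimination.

C₀ = Dose / Vd = 1520 / 94.4 = 16.10 mg/L
k = ln2 / t½ = 0.693147 / 29.2 = 0.02374 h⁻¹
C = C₀ · e^(−k·t) = 16.10 × e^(−0.02374 × 30.6)
  = 16.10 × 0.4836 = 7.786 mg/L

7.79 mg/L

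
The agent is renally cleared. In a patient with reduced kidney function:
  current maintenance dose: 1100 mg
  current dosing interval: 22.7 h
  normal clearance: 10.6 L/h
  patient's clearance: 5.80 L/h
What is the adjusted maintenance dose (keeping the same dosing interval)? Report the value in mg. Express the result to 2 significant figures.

To keep the same average steady-state level, dosing rate must scale with clearance.
CL ratio = 5.80 / 10.6 = 0.5472
New dose (same interval) = 1100 × 0.5472 = 601.9 mg

600 mg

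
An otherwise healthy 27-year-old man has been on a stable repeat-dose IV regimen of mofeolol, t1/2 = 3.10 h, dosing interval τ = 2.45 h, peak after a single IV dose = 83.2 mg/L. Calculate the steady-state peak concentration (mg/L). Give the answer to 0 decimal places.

197 mg/L

k = ln2 / t½ = 0.693147 / 3.10 = 0.2236 h⁻¹
e^(−kτ) = e^(−0.2236 × 2.45) = 0.5782
Accumulation ratio R = 1 / (1 − e^(−kτ)) = 1 / (1 − 0.5782) = 2.371
Steady-state peak = C₀ × R = 83.2 × 2.371 = 197.3 mg/L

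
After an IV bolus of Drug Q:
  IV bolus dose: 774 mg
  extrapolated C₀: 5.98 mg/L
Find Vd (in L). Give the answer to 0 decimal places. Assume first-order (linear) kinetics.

Vd = Dose / C₀ = 774.0 / 5.98 = 129.4 L

129 L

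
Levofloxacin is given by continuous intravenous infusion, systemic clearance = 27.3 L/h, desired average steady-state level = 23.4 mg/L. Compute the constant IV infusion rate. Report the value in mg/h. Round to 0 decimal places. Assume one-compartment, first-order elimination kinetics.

At steady state, infusion rate R₀ = Css × CL = 23.4 × 27.30 = 638.8 mg/h

639 mg/h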